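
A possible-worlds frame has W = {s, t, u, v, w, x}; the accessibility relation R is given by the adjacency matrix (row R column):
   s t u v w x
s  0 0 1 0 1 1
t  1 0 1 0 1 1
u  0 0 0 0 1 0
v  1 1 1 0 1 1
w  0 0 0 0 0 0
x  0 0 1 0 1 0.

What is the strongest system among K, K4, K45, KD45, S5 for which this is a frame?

Transitive (axiom 4): yes — every two-step R-path is closed by a direct edge.
Euclidean (axiom 5): no — s R u and s R x, but not u R x.
Serial (axiom D): no — w has no R-successor.
Reflexive (axiom T): no — s is not related to itself.
So F validates K, K4; K45 would additionally require R to be Euclidean. The strongest is K4.

K4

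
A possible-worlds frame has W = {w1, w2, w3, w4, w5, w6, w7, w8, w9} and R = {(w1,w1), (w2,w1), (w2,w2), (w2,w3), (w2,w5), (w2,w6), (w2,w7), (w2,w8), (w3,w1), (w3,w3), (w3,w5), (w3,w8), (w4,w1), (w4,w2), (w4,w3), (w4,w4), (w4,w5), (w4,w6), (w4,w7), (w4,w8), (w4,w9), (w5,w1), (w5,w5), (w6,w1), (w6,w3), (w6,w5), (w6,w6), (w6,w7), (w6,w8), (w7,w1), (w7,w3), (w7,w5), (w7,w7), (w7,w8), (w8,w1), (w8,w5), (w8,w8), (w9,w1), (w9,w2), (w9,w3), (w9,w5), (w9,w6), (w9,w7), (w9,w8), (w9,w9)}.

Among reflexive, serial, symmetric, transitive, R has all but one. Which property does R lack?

symmetric

Reflexive: yes — every world is R-related to itself.
Serial: yes — every world has a successor (e.g. w1 R w1).
Symmetric: no — w2 R w1 but not w1 R w2.
Transitive: yes — every two-step R-path is closed by a direct edge.
Only symmetric fails.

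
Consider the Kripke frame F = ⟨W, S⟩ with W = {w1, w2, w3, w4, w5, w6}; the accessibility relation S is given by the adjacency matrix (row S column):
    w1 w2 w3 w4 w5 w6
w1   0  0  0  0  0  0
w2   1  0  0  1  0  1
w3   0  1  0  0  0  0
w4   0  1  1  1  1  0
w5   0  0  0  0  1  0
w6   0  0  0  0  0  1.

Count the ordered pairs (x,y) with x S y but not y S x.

5

Enumerating: (w2,w1), (w2,w6), (w3,w2), (w4,w3), (w4,w5).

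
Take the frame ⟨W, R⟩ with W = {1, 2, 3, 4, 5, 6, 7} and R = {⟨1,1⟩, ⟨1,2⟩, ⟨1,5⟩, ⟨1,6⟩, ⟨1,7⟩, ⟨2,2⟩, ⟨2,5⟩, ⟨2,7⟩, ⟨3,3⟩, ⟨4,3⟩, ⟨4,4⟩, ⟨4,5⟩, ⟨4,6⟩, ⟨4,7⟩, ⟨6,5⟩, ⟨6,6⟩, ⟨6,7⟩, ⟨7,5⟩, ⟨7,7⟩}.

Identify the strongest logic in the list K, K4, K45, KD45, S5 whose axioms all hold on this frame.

Transitive (axiom 4): yes — every two-step R-path is closed by a direct edge.
Euclidean (axiom 5): no — 1 R 2 and 1 R 6, but not 2 R 6.
Serial (axiom D): no — 5 has no R-successor.
Reflexive (axiom T): no — 5 is not related to itself.
So F validates K, K4; K45 would additionally require R to be Euclidean. The strongest is K4.

K4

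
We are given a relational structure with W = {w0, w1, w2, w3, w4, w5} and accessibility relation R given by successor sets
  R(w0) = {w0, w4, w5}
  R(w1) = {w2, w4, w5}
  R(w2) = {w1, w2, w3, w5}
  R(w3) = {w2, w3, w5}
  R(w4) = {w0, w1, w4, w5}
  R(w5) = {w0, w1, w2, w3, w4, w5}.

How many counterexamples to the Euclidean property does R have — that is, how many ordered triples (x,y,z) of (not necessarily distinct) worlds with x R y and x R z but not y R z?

Enumerating: (w1,w2,w4), (w1,w4,w2), (w2,w1,w1), (w2,w1,w3), (w2,w3,w1), (w4,w0,w1), (w4,w1,w0), (w4,w1,w1), (w5,w0,w1), (w5,w0,w2), (w5,w0,w3), (w5,w1,w0), … and 9 more.
Total: 21.

21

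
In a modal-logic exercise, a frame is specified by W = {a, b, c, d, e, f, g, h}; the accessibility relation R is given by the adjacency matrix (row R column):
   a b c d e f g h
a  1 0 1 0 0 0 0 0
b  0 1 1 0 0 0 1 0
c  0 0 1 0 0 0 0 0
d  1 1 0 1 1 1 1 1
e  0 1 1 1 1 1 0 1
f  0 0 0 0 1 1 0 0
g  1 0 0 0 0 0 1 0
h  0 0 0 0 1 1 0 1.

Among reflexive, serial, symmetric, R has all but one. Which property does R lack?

symmetric

Reflexive: yes — every world is R-related to itself.
Serial: yes — every world has a successor (e.g. a R a).
Symmetric: no — a R c but not c R a.
Only symmetric fails.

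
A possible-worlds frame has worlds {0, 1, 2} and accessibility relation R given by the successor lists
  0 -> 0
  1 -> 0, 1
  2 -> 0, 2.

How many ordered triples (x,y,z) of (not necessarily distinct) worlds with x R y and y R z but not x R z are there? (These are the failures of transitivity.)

0

R is transitive; there are no such tuples.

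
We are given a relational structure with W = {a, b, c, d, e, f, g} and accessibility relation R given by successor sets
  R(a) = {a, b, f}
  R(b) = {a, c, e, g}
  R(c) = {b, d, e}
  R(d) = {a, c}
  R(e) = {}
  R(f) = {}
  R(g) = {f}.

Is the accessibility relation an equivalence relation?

Reflexive: no — b is not related to itself.
Symmetric: no — a R f but not f R a.
Transitive: no — a R b and b R c, but not a R c.
So R is not an equivalence relation.

No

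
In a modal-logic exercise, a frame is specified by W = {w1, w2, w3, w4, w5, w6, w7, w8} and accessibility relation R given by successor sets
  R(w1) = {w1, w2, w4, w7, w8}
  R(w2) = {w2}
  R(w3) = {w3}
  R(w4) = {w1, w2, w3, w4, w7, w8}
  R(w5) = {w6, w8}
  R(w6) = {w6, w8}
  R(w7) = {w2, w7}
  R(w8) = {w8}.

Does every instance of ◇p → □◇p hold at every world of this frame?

No

By correspondence theory, 5 is valid on a frame iff R is Euclidean.
Euclidean: no — w1 R w2 and w1 R w4, but not w2 R w4.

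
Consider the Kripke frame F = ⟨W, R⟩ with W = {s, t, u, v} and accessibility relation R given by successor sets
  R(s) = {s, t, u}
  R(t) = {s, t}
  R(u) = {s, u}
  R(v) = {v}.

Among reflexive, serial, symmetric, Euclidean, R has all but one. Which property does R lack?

Euclidean

Reflexive: yes — every world is R-related to itself.
Serial: yes — every world has a successor (e.g. s R s).
Symmetric: yes — every pair in R has its reverse in R.
Euclidean: no — s R t and s R u, but not t R u.
Only Euclidean fails.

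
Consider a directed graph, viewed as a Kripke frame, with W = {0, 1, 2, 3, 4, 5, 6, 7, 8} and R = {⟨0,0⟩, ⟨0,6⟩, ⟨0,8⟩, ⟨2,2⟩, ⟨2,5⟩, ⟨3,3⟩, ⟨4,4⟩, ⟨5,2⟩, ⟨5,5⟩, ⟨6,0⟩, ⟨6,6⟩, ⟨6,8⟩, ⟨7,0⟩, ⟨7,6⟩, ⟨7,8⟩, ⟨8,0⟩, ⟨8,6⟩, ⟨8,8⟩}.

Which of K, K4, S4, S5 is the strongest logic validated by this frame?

K4

Transitive (axiom 4): yes — every two-step R-path is closed by a direct edge.
Reflexive (axiom T): no — 1 is not related to itself.
Euclidean (axiom 5): yes — any two successors of a common world are R-related.
So F validates K, K4; S4 would additionally require R to be reflexive. The strongest is K4.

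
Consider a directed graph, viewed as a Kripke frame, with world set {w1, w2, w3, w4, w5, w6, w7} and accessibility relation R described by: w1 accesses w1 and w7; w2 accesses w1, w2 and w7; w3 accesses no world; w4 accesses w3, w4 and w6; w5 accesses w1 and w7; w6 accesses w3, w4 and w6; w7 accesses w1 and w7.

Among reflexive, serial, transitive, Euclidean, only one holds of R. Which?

Reflexive: no — w3 is not related to itself.
Serial: no — w3 has no R-successor.
Transitive: yes — every two-step R-path is closed by a direct edge.
Euclidean: no — w4 R w3 and w4 R w6, but not w3 R w6.
Only transitive holds.

transitive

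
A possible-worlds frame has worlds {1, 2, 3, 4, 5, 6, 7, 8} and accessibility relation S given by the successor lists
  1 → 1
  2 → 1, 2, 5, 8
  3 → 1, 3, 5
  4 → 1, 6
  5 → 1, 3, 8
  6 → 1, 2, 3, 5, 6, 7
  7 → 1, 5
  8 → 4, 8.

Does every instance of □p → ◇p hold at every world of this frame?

By correspondence theory, D is valid on a frame iff S is serial.
Serial: yes — every world has a successor (e.g. 1 S 1).

Yes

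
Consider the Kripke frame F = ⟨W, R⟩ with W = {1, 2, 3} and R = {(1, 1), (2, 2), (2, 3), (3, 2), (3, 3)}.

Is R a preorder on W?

Reflexive: yes — every world is R-related to itself.
Transitive: yes — every two-step R-path is closed by a direct edge.
So R is a preorder.

Yes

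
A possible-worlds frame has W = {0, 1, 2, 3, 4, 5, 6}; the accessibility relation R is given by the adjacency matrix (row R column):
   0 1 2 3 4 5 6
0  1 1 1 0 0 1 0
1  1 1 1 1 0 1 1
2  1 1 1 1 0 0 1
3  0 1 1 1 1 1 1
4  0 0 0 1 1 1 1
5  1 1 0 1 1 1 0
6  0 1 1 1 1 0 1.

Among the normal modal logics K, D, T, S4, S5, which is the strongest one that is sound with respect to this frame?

T

Serial (axiom D): yes — every world has a successor (e.g. 0 R 0).
Reflexive (axiom T): yes — every world is R-related to itself.
Transitive (axiom 4): no — 0 R 1 and 1 R 3, but not 0 R 3.
Euclidean (axiom 5): no — 0 R 2 and 0 R 5, but not 2 R 5.
So F validates K, D, T; S4 would additionally require R to be transitive. The strongest is T.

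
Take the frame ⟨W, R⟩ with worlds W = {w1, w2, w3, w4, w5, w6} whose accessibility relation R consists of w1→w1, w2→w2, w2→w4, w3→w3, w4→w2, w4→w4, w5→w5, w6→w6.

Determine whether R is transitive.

Yes

Transitive: yes — every two-step R-path is closed by a direct edge.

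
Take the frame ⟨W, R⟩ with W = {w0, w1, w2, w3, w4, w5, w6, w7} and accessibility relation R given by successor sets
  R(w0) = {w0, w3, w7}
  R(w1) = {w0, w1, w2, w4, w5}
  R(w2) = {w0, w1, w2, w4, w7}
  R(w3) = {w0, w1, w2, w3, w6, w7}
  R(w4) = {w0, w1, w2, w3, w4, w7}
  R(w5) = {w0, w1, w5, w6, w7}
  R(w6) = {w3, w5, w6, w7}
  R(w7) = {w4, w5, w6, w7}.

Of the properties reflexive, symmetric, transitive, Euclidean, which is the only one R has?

reflexive

Reflexive: yes — every world is R-related to itself.
Symmetric: no — w0 R w7 but not w7 R w0.
Transitive: no — w0 R w3 and w3 R w1, but not w0 R w1.
Euclidean: no — w0 R w7 and w0 R w3, but not w7 R w3.
Only reflexive holds.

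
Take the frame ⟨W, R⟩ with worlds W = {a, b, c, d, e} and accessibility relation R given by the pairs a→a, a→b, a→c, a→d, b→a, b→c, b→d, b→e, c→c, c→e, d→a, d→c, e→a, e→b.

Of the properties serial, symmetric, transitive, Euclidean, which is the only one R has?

serial

Serial: yes — every world has a successor (e.g. a R a).
Symmetric: no — a R c but not c R a.
Transitive: no — a R b and b R e, but not a R e.
Euclidean: no — a R c and a R b, but not c R b.
Only serial holds.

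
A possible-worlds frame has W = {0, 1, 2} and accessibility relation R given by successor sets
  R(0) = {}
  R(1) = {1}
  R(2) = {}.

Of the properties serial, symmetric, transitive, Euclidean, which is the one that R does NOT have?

serial

Serial: no — 0 has no R-successor.
Symmetric: yes — every pair in R has its reverse in R.
Transitive: yes — every two-step R-path is closed by a direct edge.
Euclidean: yes — any two successors of a common world are R-related.
Only serial fails.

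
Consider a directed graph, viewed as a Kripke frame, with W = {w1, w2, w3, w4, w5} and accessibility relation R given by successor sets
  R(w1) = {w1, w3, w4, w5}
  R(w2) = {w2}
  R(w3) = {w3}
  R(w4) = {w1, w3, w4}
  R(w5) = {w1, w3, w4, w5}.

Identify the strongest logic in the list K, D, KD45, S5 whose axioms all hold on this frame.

Serial (axiom D): yes — every world has a successor (e.g. w1 R w1).
Euclidean (axiom 5): no — w1 R w3 and w1 R w4, but not w3 R w4.
Transitive (axiom 4): no — w4 R w1 and w1 R w5, but not w4 R w5.
Reflexive (axiom T): yes — every world is R-related to itself.
So F validates K, D; KD45 would additionally require R to be Euclidean and transitive. The strongest is D.

D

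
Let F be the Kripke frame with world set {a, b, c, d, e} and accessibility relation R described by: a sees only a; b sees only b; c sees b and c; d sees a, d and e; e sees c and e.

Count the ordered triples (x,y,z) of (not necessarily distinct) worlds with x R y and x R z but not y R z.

Enumerating: (c,b,c), (d,a,d), (d,a,e), (d,e,a), (d,e,d), (e,c,e).

6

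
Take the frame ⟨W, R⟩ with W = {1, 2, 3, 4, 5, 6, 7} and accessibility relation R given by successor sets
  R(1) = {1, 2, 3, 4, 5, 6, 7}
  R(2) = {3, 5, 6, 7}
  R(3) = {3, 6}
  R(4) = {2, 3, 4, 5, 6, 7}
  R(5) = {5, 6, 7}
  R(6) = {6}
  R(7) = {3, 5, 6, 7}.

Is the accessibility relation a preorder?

No

Reflexive: no — 2 is not related to itself.
Transitive: no — 5 R 7 and 7 R 3, but not 5 R 3.
So R is not a preorder.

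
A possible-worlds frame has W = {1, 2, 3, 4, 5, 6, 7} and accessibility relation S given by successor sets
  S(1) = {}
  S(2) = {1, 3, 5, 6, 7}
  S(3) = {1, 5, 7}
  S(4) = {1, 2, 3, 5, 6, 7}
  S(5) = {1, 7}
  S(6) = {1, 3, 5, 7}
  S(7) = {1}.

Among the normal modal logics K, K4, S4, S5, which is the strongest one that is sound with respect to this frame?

Transitive (axiom 4): yes — every two-step S-path is closed by a direct edge.
Reflexive (axiom T): no — 1 is not related to itself.
Euclidean (axiom 5): no — 2 S 1 and 2 S 3, but not 1 S 3.
So F validates K, K4; S4 would additionally require S to be reflexive. The strongest is K4.

K4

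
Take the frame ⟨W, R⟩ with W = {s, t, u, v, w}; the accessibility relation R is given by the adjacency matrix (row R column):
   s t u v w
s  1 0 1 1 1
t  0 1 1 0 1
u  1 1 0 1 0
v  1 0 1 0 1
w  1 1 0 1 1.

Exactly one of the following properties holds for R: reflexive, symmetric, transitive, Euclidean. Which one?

symmetric

Reflexive: no — u is not related to itself.
Symmetric: yes — every pair in R has its reverse in R.
Transitive: no — s R u and u R t, but not s R t.
Euclidean: no — s R u and s R w, but not u R w.
Only symmetric holds.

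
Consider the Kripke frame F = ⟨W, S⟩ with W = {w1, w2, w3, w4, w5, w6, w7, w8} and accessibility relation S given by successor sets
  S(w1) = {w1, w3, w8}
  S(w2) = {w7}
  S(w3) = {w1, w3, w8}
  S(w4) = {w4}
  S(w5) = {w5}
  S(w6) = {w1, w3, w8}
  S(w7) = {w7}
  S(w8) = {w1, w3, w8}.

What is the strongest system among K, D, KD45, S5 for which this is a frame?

Serial (axiom D): yes — every world has a successor (e.g. w1 S w1).
Euclidean (axiom 5): yes — any two successors of a common world are S-related.
Transitive (axiom 4): yes — every two-step S-path is closed by a direct edge.
Reflexive (axiom T): no — w2 is not related to itself.
So F validates K, D, KD45; S5 would additionally require S to be reflexive. The strongest is KD45.

KD45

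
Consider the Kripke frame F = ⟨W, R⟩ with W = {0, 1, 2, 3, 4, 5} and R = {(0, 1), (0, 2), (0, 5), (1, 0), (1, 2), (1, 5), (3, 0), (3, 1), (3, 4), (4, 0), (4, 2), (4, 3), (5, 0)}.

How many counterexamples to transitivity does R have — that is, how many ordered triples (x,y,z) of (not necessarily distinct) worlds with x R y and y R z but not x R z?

Enumerating: (0,1,0), (0,5,0), (1,0,1), (3,0,2), (3,0,5), (3,1,2), (3,1,5), (3,4,2), (3,4,3), (4,0,1), (4,0,5), (4,3,1), (4,3,4), (5,0,1), (5,0,2), (5,0,5).

16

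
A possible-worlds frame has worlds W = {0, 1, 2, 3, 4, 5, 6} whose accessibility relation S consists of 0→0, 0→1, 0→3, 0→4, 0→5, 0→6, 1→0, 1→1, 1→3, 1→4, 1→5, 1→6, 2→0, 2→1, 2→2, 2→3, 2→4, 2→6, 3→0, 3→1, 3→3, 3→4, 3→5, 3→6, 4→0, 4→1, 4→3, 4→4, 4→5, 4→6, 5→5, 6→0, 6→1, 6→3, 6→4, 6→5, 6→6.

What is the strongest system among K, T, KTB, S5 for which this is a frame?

Reflexive (axiom T): yes — every world is S-related to itself.
Symmetric (axiom B): no — 0 S 5 but not 5 S 0.
Euclidean (axiom 5): no — 0 S 5 and 0 S 1, but not 5 S 1.
So F validates K, T; KTB would additionally require S to be symmetric. The strongest is T.

T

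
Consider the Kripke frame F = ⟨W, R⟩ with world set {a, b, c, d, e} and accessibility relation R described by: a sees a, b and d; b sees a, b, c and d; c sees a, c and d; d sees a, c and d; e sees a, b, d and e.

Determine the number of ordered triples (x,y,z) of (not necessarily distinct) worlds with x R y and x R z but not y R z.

10

Enumerating: (a,d,b), (b,a,c), (b,c,b), (b,d,b), (c,a,c), (d,a,c), (e,a,e), (e,b,e), (e,d,b), (e,d,e).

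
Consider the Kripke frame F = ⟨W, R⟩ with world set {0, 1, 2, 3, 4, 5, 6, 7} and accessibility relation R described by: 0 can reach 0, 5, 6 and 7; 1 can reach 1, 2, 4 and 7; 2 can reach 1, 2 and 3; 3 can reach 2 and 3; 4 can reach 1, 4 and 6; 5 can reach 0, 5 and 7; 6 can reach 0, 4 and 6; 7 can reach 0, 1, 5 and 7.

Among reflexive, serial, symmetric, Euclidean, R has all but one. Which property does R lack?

Euclidean

Reflexive: yes — every world is R-related to itself.
Serial: yes — every world has a successor (e.g. 0 R 0).
Symmetric: yes — every pair in R has its reverse in R.
Euclidean: no — 0 R 5 and 0 R 6, but not 5 R 6.
Only Euclidean fails.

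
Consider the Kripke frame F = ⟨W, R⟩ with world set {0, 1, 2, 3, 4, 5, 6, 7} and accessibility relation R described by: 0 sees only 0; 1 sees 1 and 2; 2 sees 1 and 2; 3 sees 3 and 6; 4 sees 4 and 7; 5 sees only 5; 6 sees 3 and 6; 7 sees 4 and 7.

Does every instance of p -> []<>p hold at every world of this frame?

Yes

By correspondence theory, B is valid on a frame iff R is symmetric.
Symmetric: yes — every pair in R has its reverse in R.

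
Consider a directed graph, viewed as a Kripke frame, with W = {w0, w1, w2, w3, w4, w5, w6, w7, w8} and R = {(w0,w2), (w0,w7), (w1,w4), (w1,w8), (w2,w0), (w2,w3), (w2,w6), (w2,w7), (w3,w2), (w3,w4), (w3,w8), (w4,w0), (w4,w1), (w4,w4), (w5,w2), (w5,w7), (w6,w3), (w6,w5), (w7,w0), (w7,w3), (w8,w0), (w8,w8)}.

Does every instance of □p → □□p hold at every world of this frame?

By correspondence theory, 4 is valid on a frame iff R is transitive.
Transitive: no — w0 R w2 and w2 R w3, but not w0 R w3.

No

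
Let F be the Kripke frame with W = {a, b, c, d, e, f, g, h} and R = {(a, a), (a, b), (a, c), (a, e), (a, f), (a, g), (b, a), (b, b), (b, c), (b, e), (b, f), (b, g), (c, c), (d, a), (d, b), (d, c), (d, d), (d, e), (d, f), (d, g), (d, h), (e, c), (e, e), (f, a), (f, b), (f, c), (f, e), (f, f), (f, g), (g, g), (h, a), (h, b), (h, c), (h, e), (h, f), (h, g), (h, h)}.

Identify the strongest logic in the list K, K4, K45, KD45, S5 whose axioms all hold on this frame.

Transitive (axiom 4): yes — every two-step R-path is closed by a direct edge.
Euclidean (axiom 5): no — a R c and a R b, but not c R b.
Serial (axiom D): yes — every world has a successor (e.g. a R a).
Reflexive (axiom T): yes — every world is R-related to itself.
So F validates K, K4; K45 would additionally require R to be Euclidean. The strongest is K4.

K4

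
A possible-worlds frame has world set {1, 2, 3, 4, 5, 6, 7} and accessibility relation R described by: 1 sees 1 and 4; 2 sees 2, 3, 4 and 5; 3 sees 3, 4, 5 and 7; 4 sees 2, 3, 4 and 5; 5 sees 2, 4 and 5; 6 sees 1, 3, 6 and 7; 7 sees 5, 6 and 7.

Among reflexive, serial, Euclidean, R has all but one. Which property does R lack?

Reflexive: yes — every world is R-related to itself.
Serial: yes — every world has a successor (e.g. 1 R 1).
Euclidean: no — 2 R 5 and 2 R 3, but not 5 R 3.
Only Euclidean fails.

Euclidean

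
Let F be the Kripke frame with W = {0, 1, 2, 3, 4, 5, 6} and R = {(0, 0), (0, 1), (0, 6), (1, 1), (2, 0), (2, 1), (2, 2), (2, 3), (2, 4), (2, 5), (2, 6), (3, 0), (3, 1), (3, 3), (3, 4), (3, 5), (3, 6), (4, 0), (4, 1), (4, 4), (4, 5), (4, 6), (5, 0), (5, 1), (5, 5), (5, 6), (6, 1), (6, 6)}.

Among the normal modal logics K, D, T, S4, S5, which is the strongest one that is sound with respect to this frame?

S4

Serial (axiom D): yes — every world has a successor (e.g. 0 R 0).
Reflexive (axiom T): yes — every world is R-related to itself.
Transitive (axiom 4): yes — every two-step R-path is closed by a direct edge.
Euclidean (axiom 5): no — 0 R 1 and 0 R 6, but not 1 R 6.
So F validates K, D, T, S4; S5 would additionally require R to be Euclidean. The strongest is S4.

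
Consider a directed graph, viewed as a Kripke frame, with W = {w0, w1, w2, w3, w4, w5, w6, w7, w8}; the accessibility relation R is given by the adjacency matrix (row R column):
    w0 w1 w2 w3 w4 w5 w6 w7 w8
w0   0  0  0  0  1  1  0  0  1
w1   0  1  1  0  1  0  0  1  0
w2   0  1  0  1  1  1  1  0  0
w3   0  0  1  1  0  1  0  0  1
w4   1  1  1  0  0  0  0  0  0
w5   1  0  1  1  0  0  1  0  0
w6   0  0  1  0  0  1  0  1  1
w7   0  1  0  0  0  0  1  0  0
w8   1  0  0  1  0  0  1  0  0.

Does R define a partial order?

No

Reflexive: no — w0 is not related to itself.
Transitive: no — w0 R w4 and w4 R w1, but not w0 R w1.
Antisymmetric: no — w0 R w4 and w4 R w0 with w0 ≠ w4.
So R is not a partial order.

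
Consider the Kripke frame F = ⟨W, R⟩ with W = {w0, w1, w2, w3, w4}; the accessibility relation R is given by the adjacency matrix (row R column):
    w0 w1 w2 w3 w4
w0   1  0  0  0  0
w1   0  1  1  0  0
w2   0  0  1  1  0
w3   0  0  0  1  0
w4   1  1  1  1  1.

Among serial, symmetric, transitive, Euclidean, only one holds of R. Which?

serial

Serial: yes — every world has a successor (e.g. w0 R w0).
Symmetric: no — w1 R w2 but not w2 R w1.
Transitive: no — w1 R w2 and w2 R w3, but not w1 R w3.
Euclidean: no — w4 R w0 and w4 R w1, but not w0 R w1.
Only serial holds.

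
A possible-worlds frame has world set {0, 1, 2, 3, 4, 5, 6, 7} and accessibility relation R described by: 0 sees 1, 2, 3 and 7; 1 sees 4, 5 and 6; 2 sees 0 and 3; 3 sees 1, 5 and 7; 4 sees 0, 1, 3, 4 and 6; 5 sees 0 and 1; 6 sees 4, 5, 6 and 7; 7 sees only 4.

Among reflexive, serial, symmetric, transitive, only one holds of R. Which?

serial

Reflexive: no — 0 is not related to itself.
Serial: yes — every world has a successor (e.g. 0 R 1).
Symmetric: no — 0 R 1 but not 1 R 0.
Transitive: no — 0 R 1 and 1 R 4, but not 0 R 4.
Only serial holds.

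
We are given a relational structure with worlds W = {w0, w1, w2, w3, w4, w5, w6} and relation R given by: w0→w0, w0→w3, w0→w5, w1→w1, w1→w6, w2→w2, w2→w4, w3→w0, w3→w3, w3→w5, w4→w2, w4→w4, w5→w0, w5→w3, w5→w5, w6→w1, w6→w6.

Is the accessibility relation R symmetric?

Symmetric: yes — every pair in R has its reverse in R.

Yes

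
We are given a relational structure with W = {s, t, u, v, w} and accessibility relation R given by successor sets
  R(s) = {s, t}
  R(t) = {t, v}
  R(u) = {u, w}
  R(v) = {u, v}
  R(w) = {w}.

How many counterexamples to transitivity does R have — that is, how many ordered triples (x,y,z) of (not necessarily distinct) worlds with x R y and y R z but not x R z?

Enumerating: (s,t,v), (t,v,u), (v,u,w).

3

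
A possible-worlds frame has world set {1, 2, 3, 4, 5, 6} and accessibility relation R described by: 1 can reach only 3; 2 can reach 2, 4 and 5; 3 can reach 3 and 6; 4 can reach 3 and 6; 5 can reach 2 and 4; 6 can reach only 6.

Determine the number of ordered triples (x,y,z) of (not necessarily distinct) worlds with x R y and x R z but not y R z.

Enumerating: (2,4,2), (2,4,4), (2,4,5), (2,5,5), (3,6,3), (4,6,3), (5,4,2), (5,4,4).

8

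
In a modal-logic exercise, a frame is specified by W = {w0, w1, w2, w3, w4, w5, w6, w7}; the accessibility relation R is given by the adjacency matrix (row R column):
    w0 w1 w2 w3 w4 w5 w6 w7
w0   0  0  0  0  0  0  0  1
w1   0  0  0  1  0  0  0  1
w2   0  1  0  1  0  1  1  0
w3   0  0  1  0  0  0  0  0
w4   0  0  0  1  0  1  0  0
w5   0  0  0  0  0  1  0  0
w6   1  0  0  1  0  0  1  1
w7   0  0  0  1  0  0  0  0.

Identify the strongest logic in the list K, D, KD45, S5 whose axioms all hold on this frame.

Serial (axiom D): yes — every world has a successor (e.g. w0 R w7).
Euclidean (axiom 5): no — w1 R w3 and w1 R w7, but not w3 R w7.
Transitive (axiom 4): no — w0 R w7 and w7 R w3, but not w0 R w3.
Reflexive (axiom T): no — w0 is not related to itself.
So F validates K, D; KD45 would additionally require R to be Euclidean and transitive. The strongest is D.

D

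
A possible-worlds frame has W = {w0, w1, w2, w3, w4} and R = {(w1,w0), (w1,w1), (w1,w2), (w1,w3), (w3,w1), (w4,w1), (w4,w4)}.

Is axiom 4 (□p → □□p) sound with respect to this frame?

No

By correspondence theory, 4 is valid on a frame iff R is transitive.
Transitive: no — w3 R w1 and w1 R w0, but not w3 R w0.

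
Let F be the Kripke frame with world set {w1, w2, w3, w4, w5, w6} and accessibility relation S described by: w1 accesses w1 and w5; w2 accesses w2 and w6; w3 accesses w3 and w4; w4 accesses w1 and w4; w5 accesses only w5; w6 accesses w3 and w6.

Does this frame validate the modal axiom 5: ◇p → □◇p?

No

By correspondence theory, 5 is valid on a frame iff S is Euclidean.
Euclidean: no — w1 S w5 and w1 S w1, but not w5 S w1.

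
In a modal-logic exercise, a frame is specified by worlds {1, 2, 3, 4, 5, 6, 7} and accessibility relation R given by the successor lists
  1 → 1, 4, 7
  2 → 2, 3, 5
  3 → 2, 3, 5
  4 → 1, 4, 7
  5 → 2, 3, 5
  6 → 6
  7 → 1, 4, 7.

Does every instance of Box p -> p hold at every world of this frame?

By correspondence theory, T is valid on a frame iff R is reflexive.
Reflexive: yes — every world is R-related to itself.

Yes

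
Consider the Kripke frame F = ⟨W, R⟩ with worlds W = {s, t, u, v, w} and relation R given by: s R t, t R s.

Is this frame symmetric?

Symmetric: yes — every pair in R has its reverse in R.

Yes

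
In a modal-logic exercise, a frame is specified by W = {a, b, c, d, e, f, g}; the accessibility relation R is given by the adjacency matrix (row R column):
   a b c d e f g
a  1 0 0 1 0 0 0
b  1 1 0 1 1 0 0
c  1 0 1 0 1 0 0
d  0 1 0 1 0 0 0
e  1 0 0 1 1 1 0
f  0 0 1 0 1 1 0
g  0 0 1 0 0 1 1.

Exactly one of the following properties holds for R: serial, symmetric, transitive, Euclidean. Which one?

Serial: yes — every world has a successor (e.g. a R a).
Symmetric: no — a R d but not d R a.
Transitive: no — a R d and d R b, but not a R b.
Euclidean: no — b R a and b R e, but not a R e.
Only serial holds.

serial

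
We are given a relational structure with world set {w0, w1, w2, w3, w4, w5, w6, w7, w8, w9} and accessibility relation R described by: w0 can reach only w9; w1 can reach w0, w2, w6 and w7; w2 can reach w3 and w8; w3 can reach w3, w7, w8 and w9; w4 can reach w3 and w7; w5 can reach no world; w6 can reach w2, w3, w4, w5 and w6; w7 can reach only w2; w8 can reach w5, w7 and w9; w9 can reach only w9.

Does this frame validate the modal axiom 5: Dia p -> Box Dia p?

The schema 5 characterises exactly the Euclidean frames.
Euclidean: no — w1 R w0 and w1 R w2, but not w0 R w2.

No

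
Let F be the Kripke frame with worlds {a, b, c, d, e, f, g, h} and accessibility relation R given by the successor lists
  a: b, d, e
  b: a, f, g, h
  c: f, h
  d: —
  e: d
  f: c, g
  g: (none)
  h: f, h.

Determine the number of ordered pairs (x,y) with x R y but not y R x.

9

Enumerating: (a,d), (a,e), (b,f), (b,g), (b,h), (c,h), (e,d), (f,g), (h,f).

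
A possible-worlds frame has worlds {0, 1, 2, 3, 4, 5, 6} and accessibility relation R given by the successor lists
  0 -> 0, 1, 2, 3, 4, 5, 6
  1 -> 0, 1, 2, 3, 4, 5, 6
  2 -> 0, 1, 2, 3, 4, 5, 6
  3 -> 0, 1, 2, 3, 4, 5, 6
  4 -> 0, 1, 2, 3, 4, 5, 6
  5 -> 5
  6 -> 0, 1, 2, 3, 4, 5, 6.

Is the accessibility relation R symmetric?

No

Symmetric: no — 0 R 5 but not 5 R 0.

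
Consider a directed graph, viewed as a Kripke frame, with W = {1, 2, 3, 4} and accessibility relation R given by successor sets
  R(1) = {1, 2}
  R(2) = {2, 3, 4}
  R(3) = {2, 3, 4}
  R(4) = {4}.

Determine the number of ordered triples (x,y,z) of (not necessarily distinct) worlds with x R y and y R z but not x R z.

Enumerating: (1,2,3), (1,2,4).

2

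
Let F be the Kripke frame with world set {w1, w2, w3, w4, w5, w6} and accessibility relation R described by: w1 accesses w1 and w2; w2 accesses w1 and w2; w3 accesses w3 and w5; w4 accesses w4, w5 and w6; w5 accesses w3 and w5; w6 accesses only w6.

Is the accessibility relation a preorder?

No

Reflexive: yes — every world is R-related to itself.
Transitive: no — w4 R w5 and w5 R w3, but not w4 R w3.
So R is not a preorder.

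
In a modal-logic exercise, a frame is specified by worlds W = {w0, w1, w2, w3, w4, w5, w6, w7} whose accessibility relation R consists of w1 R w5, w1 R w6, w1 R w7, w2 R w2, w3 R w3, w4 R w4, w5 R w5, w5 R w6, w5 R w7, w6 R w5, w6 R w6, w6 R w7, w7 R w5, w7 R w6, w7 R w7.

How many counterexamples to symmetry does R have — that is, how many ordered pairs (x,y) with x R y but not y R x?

Enumerating: (w1,w5), (w1,w6), (w1,w7).

3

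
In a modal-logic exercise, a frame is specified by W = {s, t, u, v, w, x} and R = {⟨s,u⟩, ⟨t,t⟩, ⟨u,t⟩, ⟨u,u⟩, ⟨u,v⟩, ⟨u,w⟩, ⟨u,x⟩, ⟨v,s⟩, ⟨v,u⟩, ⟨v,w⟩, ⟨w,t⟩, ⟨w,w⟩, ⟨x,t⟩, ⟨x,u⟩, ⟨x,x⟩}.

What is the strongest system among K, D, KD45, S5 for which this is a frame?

Serial (axiom D): yes — every world has a successor (e.g. s R u).
Euclidean (axiom 5): no — u R t and u R v, but not t R v.
Transitive (axiom 4): no — s R u and u R t, but not s R t.
Reflexive (axiom T): no — s is not related to itself.
So F validates K, D; KD45 would additionally require R to be Euclidean and transitive. The strongest is D.

D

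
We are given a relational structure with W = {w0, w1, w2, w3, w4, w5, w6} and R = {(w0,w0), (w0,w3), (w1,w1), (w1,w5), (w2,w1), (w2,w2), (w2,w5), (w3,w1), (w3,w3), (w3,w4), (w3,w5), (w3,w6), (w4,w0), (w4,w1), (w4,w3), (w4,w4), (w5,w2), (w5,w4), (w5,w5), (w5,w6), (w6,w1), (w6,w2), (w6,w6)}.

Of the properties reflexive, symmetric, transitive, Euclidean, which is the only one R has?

Reflexive: yes — every world is R-related to itself.
Symmetric: no — w0 R w3 but not w3 R w0.
Transitive: no — w0 R w3 and w3 R w1, but not w0 R w1.
Euclidean: no — w2 R w5 and w2 R w1, but not w5 R w1.
Only reflexive holds.

reflexive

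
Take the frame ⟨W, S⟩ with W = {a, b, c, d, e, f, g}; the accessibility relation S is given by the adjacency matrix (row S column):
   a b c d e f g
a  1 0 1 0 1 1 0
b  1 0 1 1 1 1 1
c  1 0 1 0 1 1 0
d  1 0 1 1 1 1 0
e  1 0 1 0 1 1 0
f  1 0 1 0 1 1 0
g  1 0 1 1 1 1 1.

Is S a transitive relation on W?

Transitive: yes — every two-step S-path is closed by a direct edge.

Yes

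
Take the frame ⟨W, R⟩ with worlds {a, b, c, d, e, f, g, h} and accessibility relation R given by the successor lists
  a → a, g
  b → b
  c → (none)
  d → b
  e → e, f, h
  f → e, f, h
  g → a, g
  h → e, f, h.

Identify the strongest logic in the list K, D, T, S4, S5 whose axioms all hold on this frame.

Serial (axiom D): no — c has no R-successor.
Reflexive (axiom T): no — c is not related to itself.
Transitive (axiom 4): yes — every two-step R-path is closed by a direct edge.
Euclidean (axiom 5): yes — any two successors of a common world are R-related.
So F validates K; D would additionally require R to be serial. The strongest is K.

K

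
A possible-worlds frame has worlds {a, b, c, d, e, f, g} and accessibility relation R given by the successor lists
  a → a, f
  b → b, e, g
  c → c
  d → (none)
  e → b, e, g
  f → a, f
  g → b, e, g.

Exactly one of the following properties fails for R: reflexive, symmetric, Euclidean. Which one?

Reflexive: no — d is not related to itself.
Symmetric: yes — every pair in R has its reverse in R.
Euclidean: yes — any two successors of a common world are R-related.
Only reflexive fails.

reflexive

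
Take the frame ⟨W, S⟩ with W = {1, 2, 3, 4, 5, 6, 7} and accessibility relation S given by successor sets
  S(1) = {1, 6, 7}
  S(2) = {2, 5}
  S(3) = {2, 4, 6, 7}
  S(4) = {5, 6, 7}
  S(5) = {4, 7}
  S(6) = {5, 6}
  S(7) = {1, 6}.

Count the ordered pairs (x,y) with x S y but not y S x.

Enumerating: (1,6), (2,5), (3,2), (3,4), (3,6), (3,7), (4,6), (4,7), (5,7), (6,5), (7,6).

11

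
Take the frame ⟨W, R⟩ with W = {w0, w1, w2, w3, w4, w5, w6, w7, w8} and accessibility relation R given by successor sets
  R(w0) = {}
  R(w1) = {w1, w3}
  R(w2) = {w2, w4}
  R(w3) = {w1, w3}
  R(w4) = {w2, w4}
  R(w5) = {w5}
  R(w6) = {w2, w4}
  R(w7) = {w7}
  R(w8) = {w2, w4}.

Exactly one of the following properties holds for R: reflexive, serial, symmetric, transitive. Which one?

transitive

Reflexive: no — w0 is not related to itself.
Serial: no — w0 has no R-successor.
Symmetric: no — w6 R w2 but not w2 R w6.
Transitive: yes — every two-step R-path is closed by a direct edge.
Only transitive holds.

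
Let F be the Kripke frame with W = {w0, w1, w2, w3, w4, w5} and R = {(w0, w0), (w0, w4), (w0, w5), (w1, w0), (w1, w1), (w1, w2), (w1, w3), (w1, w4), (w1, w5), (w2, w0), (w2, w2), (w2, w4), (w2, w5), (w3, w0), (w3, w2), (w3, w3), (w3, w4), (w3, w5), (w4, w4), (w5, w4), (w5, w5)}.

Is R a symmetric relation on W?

Symmetric: no — w0 R w4 but not w4 R w0.

No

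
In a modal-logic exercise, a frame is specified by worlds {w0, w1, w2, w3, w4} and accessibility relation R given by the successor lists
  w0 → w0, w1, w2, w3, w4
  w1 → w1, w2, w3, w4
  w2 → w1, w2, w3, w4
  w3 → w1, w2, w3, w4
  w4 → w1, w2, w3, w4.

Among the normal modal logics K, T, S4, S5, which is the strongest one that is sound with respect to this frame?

Reflexive (axiom T): yes — every world is R-related to itself.
Transitive (axiom 4): yes — every two-step R-path is closed by a direct edge.
Euclidean (axiom 5): no — w0 R w1 and w0 R w0, but not w1 R w0.
So F validates K, T, S4; S5 would additionally require R to be Euclidean. The strongest is S4.

S4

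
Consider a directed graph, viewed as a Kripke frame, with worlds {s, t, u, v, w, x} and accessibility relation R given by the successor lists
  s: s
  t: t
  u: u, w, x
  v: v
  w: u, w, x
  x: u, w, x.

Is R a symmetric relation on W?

Symmetric: yes — every pair in R has its reverse in R.

Yes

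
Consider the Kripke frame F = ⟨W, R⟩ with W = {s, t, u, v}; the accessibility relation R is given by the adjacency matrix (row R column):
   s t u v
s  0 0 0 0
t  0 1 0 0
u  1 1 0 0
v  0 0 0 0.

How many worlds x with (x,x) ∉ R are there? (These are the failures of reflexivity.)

Enumerating: s, u, v.

3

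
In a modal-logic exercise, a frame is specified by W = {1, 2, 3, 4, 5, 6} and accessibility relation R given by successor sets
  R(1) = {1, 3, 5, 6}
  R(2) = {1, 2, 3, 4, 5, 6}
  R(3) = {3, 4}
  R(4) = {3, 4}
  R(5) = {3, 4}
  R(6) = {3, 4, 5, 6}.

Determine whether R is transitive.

Transitive: no — 1 R 3 and 3 R 4, but not 1 R 4.

No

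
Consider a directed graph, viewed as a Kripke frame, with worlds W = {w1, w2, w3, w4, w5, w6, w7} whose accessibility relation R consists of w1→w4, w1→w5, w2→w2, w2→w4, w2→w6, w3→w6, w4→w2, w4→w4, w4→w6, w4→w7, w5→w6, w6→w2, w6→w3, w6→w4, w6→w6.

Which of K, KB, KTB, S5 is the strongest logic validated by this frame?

K

Symmetric (axiom B): no — w1 R w4 but not w4 R w1.
Reflexive (axiom T): no — w1 is not related to itself.
Euclidean (axiom 5): no — w1 R w4 and w1 R w5, but not w4 R w5.
So F validates K; KB would additionally require R to be symmetric. The strongest is K.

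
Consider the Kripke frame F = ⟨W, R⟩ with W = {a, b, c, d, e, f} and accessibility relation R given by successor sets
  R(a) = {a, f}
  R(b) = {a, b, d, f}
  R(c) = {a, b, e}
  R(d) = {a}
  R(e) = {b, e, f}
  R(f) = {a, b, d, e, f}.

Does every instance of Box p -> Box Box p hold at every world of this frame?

No

Axiom 4 corresponds to the accessibility relation being transitive.
Transitive: no — a R f and f R b, but not a R b.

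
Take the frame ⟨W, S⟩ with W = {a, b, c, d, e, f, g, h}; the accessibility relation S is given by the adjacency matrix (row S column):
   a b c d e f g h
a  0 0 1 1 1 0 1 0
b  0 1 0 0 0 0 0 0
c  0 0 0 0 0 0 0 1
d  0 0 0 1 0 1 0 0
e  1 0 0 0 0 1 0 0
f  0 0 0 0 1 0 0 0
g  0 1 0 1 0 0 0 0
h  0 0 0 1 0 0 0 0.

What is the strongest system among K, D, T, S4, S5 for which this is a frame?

Serial (axiom D): yes — every world has a successor (e.g. a S c).
Reflexive (axiom T): no — a is not related to itself.
Transitive (axiom 4): no — a S c and c S h, but not a S h.
Euclidean (axiom 5): no — a S c and a S d, but not c S d.
So F validates K, D; T would additionally require S to be reflexive. The strongest is D.

D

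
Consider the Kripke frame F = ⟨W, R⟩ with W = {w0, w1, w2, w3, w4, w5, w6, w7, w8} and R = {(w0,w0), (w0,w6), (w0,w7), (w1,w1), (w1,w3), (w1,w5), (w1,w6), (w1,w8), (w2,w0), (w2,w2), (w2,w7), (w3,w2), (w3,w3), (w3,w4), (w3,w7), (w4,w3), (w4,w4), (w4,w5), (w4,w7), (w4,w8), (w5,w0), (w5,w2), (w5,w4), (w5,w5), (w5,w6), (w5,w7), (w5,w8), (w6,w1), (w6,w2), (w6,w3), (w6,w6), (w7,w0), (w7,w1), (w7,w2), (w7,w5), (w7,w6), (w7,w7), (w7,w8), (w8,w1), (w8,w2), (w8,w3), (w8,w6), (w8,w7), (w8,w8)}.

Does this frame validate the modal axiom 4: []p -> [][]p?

No

By correspondence theory, 4 is valid on a frame iff R is transitive.
Transitive: no — w0 R w6 and w6 R w1, but not w0 R w1.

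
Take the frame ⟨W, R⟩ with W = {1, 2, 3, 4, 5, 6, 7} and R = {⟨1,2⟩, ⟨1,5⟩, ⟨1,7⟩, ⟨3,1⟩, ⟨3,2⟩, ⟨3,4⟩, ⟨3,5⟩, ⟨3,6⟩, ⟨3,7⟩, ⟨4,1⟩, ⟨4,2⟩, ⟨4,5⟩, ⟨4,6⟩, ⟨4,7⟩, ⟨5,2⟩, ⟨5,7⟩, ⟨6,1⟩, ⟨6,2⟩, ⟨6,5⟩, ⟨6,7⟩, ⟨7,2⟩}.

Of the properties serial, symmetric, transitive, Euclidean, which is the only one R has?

transitive

Serial: no — 2 has no R-successor.
Symmetric: no — 1 R 2 but not 2 R 1.
Transitive: yes — every two-step R-path is closed by a direct edge.
Euclidean: no — 1 R 2 and 1 R 5, but not 2 R 5.
Only transitive holds.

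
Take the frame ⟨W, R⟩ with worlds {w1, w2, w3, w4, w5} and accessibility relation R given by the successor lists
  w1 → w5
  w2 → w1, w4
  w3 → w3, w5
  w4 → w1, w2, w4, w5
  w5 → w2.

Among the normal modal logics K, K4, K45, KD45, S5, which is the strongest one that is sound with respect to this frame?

K

Transitive (axiom 4): no — w1 R w5 and w5 R w2, but not w1 R w2.
Euclidean (axiom 5): no — w2 R w1 and w2 R w4, but not w1 R w4.
Serial (axiom D): yes — every world has a successor (e.g. w1 R w5).
Reflexive (axiom T): no — w1 is not related to itself.
So F validates K; K4 would additionally require R to be transitive. The strongest is K.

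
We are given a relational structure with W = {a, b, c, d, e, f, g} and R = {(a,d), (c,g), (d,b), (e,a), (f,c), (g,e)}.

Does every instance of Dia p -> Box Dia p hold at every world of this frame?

By correspondence theory, 5 is valid on a frame iff R is Euclidean.
Euclidean: no — a R d and a R d, but not d R d.

No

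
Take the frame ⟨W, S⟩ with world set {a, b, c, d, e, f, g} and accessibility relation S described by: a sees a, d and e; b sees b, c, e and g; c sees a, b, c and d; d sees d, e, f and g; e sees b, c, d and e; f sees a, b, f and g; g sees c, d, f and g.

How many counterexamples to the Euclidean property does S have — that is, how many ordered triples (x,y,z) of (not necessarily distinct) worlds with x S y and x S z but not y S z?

Enumerating: (a,d,a), (a,e,a), (b,c,e), (b,c,g), (b,e,g), (b,g,b), (b,g,e), (c,a,b), (c,a,c), (c,b,a), (c,b,d), (c,d,a), … and 23 more.
Total: 35.

35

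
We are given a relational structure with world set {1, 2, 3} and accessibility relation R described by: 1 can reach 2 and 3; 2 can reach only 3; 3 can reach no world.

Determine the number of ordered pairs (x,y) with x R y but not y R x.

Enumerating: (1,2), (1,3), (2,3).

3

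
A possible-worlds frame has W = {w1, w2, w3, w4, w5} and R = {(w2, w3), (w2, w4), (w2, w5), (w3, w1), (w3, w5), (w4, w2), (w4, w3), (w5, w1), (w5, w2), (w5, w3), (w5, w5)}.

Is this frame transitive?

Transitive: no — w2 R w3 and w3 R w1, but not w2 R w1.

No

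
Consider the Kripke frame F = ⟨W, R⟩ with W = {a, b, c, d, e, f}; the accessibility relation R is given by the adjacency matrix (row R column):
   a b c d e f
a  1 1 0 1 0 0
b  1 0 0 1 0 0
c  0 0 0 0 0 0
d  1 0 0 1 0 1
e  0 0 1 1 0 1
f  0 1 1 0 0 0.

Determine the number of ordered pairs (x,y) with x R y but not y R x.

Enumerating: (b,d), (d,f), (e,c), (e,d), (e,f), (f,b), (f,c).

7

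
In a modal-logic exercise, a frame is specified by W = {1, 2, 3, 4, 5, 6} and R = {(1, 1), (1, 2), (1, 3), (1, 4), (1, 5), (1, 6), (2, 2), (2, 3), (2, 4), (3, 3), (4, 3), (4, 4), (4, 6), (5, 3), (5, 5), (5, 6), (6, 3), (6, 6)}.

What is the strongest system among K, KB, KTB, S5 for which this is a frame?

K

Symmetric (axiom B): no — 1 R 2 but not 2 R 1.
Reflexive (axiom T): yes — every world is R-related to itself.
Euclidean (axiom 5): no — 1 R 2 and 1 R 5, but not 2 R 5.
So F validates K; KB would additionally require R to be symmetric. The strongest is K.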